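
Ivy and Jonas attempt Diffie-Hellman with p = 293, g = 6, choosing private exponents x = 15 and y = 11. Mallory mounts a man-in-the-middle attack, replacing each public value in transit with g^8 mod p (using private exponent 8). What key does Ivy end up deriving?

33

Ivy receives Mallory's public value M = 6^8 mod 293 instead of the honest one.
6^1 ≡ 6 (mod 293)
6^2 = (6^1)^2 ≡ 6^2 = 36 ≡ 36 (mod 293)
6^4 = (6^2)^2 ≡ 36^2 = 1296 ≡ 124 (mod 293)
6^8 = (6^4)^2 ≡ 124^2 = 15376 ≡ 140 (mod 293)
So M = 140. Ivy computes K = M^15 mod 293.
140^1 ≡ 140 (mod 293)
140^2 = (140^1)^2 ≡ 140^2 = 19600 ≡ 262 (mod 293)
140^4 = (140^2)^2 ≡ 262^2 = 68644 ≡ 82 (mod 293)
140^8 = (140^4)^2 ≡ 82^2 = 6724 ≡ 278 (mod 293)
140^15 = 140^8 · 140^4 · 140^2 · 140^1 ≡ 278 · 82 · 262 · 140 ≡ 33 (mod 293).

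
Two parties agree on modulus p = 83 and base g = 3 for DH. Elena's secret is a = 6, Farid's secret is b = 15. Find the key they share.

Elena sends A = g^a mod p = 3^6 mod 83.
3^1 ≡ 3 (mod 83)
3^2 = (3^1)^2 ≡ 3^2 = 9 ≡ 9 (mod 83)
3^4 = (3^2)^2 ≡ 9^2 = 81 ≡ 81 (mod 83)
3^6 = 3^4 · 3^2 ≡ 81 · 9 ≡ 65 (mod 83).
So A = 65. Farid then computes K = A^b mod p = 65^15 mod 83.
65^1 ≡ 65 (mod 83)
65^2 = (65^1)^2 ≡ 65^2 = 4225 ≡ 75 (mod 83)
65^4 = (65^2)^2 ≡ 75^2 = 5625 ≡ 64 (mod 83)
65^8 = (65^4)^2 ≡ 64^2 = 4096 ≡ 29 (mod 83)
65^15 = 65^8 · 65^4 · 65^2 · 65^1 ≡ 29 · 64 · 75 · 65 ≡ 4 (mod 83).

4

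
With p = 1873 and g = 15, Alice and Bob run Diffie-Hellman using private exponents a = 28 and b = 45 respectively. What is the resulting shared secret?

1677

Alice sends A = g^a mod p = 15^28 mod 1873.
15^1 ≡ 15 (mod 1873)
15^2 = (15^1)^2 ≡ 15^2 = 225 ≡ 225 (mod 1873)
15^4 = (15^2)^2 ≡ 225^2 = 50625 ≡ 54 (mod 1873)
15^8 = (15^4)^2 ≡ 54^2 = 2916 ≡ 1043 (mod 1873)
15^16 = (15^8)^2 ≡ 1043^2 = 1087849 ≡ 1509 (mod 1873)
15^28 = 15^16 · 15^8 · 15^4 ≡ 1509 · 1043 · 54 ≡ 650 (mod 1873).
So A = 650. Bob then computes K = A^b mod p = 650^45 mod 1873.
650^1 ≡ 650 (mod 1873)
650^2 = (650^1)^2 ≡ 650^2 = 422500 ≡ 1075 (mod 1873)
650^4 = (650^2)^2 ≡ 1075^2 = 1155625 ≡ 1857 (mod 1873)
650^8 = (650^4)^2 ≡ 1857^2 = 3448449 ≡ 256 (mod 1873)
650^16 = (650^8)^2 ≡ 256^2 = 65536 ≡ 1854 (mod 1873)
650^32 = (650^16)^2 ≡ 1854^2 = 3437316 ≡ 361 (mod 1873)
650^45 = 650^32 · 650^8 · 650^4 · 650^1 ≡ 361 · 256 · 1857 · 650 ≡ 1677 (mod 1873).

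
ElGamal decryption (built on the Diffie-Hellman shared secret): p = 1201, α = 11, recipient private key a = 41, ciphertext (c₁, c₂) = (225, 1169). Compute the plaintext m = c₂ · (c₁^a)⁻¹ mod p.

571

Shared mask s = c₁^a mod p = 225^41 mod 1201.
225^1 ≡ 225 (mod 1201)
225^2 = (225^1)^2 ≡ 225^2 = 50625 ≡ 183 (mod 1201)
225^4 = (225^2)^2 ≡ 183^2 = 33489 ≡ 1062 (mod 1201)
225^8 = (225^4)^2 ≡ 1062^2 = 1127844 ≡ 105 (mod 1201)
225^16 = (225^8)^2 ≡ 105^2 = 11025 ≡ 216 (mod 1201)
225^32 = (225^16)^2 ≡ 216^2 = 46656 ≡ 1018 (mod 1201)
225^41 = 225^32 · 225^8 · 225^1 ≡ 1018 · 105 · 225 ≡ 225 (mod 1201).
So s = 225; s⁻¹ ≡ 395 (mod 1201).
m = c₂ · s⁻¹ mod 1201 = 1169 · 395 mod 1201 = 571.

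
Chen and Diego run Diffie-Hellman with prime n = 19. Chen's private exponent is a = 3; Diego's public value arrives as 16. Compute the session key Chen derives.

11

Shared key K = 16^3 mod 19.
16^1 ≡ 16 (mod 19)
16^2 = (16^1)^2 ≡ 16^2 = 256 ≡ 9 (mod 19)
16^3 = 16^2 · 16^1 ≡ 9 · 16 ≡ 11 (mod 19).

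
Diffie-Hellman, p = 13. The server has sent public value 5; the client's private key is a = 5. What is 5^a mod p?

Shared key K = 5^5 mod 13.
5^1 ≡ 5 (mod 13)
5^2 = (5^1)^2 ≡ 5^2 = 25 ≡ 12 (mod 13)
5^4 = (5^2)^2 ≡ 12^2 = 144 ≡ 1 (mod 13)
5^5 = 5^4 · 5^1 ≡ 1 · 5 ≡ 5 (mod 13).

5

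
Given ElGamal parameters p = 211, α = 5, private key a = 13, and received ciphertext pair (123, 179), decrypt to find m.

Shared mask s = c₁^a mod p = 123^13 mod 211.
123^1 ≡ 123 (mod 211)
123^2 = (123^1)^2 ≡ 123^2 = 15129 ≡ 148 (mod 211)
123^4 = (123^2)^2 ≡ 148^2 = 21904 ≡ 171 (mod 211)
123^8 = (123^4)^2 ≡ 171^2 = 29241 ≡ 123 (mod 211)
123^13 = 123^8 · 123^4 · 123^1 ≡ 123 · 171 · 123 ≡ 199 (mod 211).
So s = 199; s⁻¹ ≡ 123 (mod 211).
m = c₂ · s⁻¹ mod 211 = 179 · 123 mod 211 = 73.

73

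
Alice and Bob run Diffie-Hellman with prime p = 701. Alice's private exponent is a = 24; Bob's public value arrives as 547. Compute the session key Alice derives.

569

Shared key K = 547^24 mod 701.
547^1 ≡ 547 (mod 701)
547^2 = (547^1)^2 ≡ 547^2 = 299209 ≡ 583 (mod 701)
547^4 = (547^2)^2 ≡ 583^2 = 339889 ≡ 605 (mod 701)
547^8 = (547^4)^2 ≡ 605^2 = 366025 ≡ 103 (mod 701)
547^16 = (547^8)^2 ≡ 103^2 = 10609 ≡ 94 (mod 701)
547^24 = 547^16 · 547^8 ≡ 94 · 103 ≡ 569 (mod 701).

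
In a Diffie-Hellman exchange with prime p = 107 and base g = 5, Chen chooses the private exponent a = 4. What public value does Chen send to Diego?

Public value = 5^4 (mod 107).
5^1 ≡ 5 (mod 107)
5^2 = (5^1)^2 ≡ 5^2 = 25 ≡ 25 (mod 107)
5^4 = (5^2)^2 ≡ 25^2 = 625 ≡ 90 (mod 107)

90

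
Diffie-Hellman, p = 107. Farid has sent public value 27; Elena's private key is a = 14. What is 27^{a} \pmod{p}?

19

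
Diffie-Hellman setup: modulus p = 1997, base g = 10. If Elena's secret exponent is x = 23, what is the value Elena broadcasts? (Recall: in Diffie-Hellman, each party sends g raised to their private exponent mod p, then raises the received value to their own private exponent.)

Public value = 10^23 (mod 1997).
10^1 ≡ 10 (mod 1997)
10^2 = (10^1)^2 ≡ 10^2 = 100 ≡ 100 (mod 1997)
10^4 = (10^2)^2 ≡ 100^2 = 10000 ≡ 15 (mod 1997)
10^8 = (10^4)^2 ≡ 15^2 = 225 ≡ 225 (mod 1997)
10^16 = (10^8)^2 ≡ 225^2 = 50625 ≡ 700 (mod 1997)
10^23 = 10^16 · 10^4 · 10^2 · 10^1 ≡ 700 · 15 · 100 · 10 ≡ 1771 (mod 1997).

1771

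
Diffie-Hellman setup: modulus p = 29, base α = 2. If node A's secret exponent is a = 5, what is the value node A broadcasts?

3

Public value = 2^5 mod 29.
2^1 ≡ 2 (mod 29)
2^2 = (2^1)^2 ≡ 2^2 = 4 ≡ 4 (mod 29)
2^4 = (2^2)^2 ≡ 4^2 = 16 ≡ 16 (mod 29)
2^5 = 2^4 · 2^1 ≡ 16 · 2 ≡ 3 (mod 29).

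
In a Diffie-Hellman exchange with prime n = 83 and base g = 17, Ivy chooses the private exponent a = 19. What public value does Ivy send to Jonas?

21

Public value = 17^19 mod 83.
17^1 ≡ 17 (mod 83)
17^2 = (17^1)^2 ≡ 17^2 = 289 ≡ 40 (mod 83)
17^4 = (17^2)^2 ≡ 40^2 = 1600 ≡ 23 (mod 83)
17^8 = (17^4)^2 ≡ 23^2 = 529 ≡ 31 (mod 83)
17^16 = (17^8)^2 ≡ 31^2 = 961 ≡ 48 (mod 83)
17^19 = 17^16 · 17^2 · 17^1 ≡ 48 · 40 · 17 ≡ 21 (mod 83).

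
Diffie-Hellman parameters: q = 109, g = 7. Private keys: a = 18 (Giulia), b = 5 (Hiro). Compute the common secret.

Hiro sends B = g^b mod q = 7^5 mod 109.
7^1 ≡ 7 (mod 109)
7^2 = (7^1)^2 ≡ 7^2 = 49 ≡ 49 (mod 109)
7^4 = (7^2)^2 ≡ 49^2 = 2401 ≡ 3 (mod 109)
7^5 = 7^4 · 7^1 ≡ 3 · 7 ≡ 21 (mod 109).
So B = 21. Giulia then computes K = B^a mod q = 21^18 mod 109.
21^1 ≡ 21 (mod 109)
21^2 = (21^1)^2 ≡ 21^2 = 441 ≡ 5 (mod 109)
21^4 = (21^2)^2 ≡ 5^2 = 25 ≡ 25 (mod 109)
21^8 = (21^4)^2 ≡ 25^2 = 625 ≡ 80 (mod 109)
21^16 = (21^8)^2 ≡ 80^2 = 6400 ≡ 78 (mod 109)
21^18 = 21^16 · 21^2 ≡ 78 · 5 ≡ 63 (mod 109).

63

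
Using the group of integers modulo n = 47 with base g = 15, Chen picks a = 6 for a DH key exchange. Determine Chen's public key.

Public value = 15^6 (mod 47).
15^1 ≡ 15 (mod 47)
15^2 = (15^1)^2 ≡ 15^2 = 225 ≡ 37 (mod 47)
15^4 = (15^2)^2 ≡ 37^2 = 1369 ≡ 6 (mod 47)
15^6 = 15^4 · 15^2 ≡ 6 · 37 ≡ 34 (mod 47).

34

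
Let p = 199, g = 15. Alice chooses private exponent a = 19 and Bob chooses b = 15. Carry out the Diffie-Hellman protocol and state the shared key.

Bob sends B = g^b mod p = 15^15 mod 199.
15^1 ≡ 15 (mod 199)
15^2 = (15^1)^2 ≡ 15^2 = 225 ≡ 26 (mod 199)
15^4 = (15^2)^2 ≡ 26^2 = 676 ≡ 79 (mod 199)
15^8 = (15^4)^2 ≡ 79^2 = 6241 ≡ 72 (mod 199)
15^15 = 15^8 · 15^4 · 15^2 · 15^1 ≡ 72 · 79 · 26 · 15 ≡ 67 (mod 199).
So B = 67. Alice then computes K = B^a mod p = 67^19 mod 199.
67^1 ≡ 67 (mod 199)
67^2 = (67^1)^2 ≡ 67^2 = 4489 ≡ 111 (mod 199)
67^4 = (67^2)^2 ≡ 111^2 = 12321 ≡ 182 (mod 199)
67^8 = (67^4)^2 ≡ 182^2 = 33124 ≡ 90 (mod 199)
67^16 = (67^8)^2 ≡ 90^2 = 8100 ≡ 140 (mod 199)
67^19 = 67^16 · 67^2 · 67^1 ≡ 140 · 111 · 67 ≡ 12 (mod 199).

12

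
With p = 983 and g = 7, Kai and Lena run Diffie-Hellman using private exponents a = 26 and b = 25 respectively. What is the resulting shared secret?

631

Kai sends A = g^a mod p = 7^26 mod 983.
7^1 ≡ 7 (mod 983)
7^2 = (7^1)^2 ≡ 7^2 = 49 ≡ 49 (mod 983)
7^4 = (7^2)^2 ≡ 49^2 = 2401 ≡ 435 (mod 983)
7^8 = (7^4)^2 ≡ 435^2 = 189225 ≡ 489 (mod 983)
7^16 = (7^8)^2 ≡ 489^2 = 239121 ≡ 252 (mod 983)
7^26 = 7^16 · 7^8 · 7^2 ≡ 252 · 489 · 49 ≡ 586 (mod 983).
So A = 586. Lena then computes K = A^b mod p = 586^25 mod 983.
586^1 ≡ 586 (mod 983)
586^2 = (586^1)^2 ≡ 586^2 = 343396 ≡ 329 (mod 983)
586^4 = (586^2)^2 ≡ 329^2 = 108241 ≡ 111 (mod 983)
586^8 = (586^4)^2 ≡ 111^2 = 12321 ≡ 525 (mod 983)
586^16 = (586^8)^2 ≡ 525^2 = 275625 ≡ 385 (mod 983)
586^25 = 586^16 · 586^8 · 586^1 ≡ 385 · 525 · 586 ≡ 631 (mod 983).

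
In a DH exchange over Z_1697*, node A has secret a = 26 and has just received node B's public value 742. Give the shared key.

1609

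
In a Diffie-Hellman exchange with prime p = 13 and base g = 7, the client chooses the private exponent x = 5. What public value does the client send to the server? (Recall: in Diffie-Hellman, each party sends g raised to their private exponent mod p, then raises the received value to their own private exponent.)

11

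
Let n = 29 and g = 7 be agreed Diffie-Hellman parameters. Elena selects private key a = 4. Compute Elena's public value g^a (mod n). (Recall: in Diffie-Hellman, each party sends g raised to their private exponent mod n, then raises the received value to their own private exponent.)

23

Public value = 7^4 (mod 29).
7^1 ≡ 7 (mod 29)
7^2 = (7^1)^2 ≡ 7^2 = 49 ≡ 20 (mod 29)
7^4 = (7^2)^2 ≡ 20^2 = 400 ≡ 23 (mod 29)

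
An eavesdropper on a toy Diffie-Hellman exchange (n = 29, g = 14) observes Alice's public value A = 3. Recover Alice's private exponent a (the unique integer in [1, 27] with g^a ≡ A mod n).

9

Try successive powers of 14 modulo 29:
14^1 ≡ 14
14^2 ≡ 22
14^3 ≡ 18
14^4 ≡ 20
14^5 ≡ 19
14^6 ≡ 5
14^7 ≡ 12
14^8 ≡ 23
14^9 ≡ 3
Found: a = 9.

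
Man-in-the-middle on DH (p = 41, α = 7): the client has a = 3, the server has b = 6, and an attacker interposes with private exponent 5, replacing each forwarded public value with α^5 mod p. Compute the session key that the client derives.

14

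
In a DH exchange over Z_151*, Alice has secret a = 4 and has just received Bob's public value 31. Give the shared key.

Shared key K = 31^4 mod 151.
31^1 ≡ 31 (mod 151)
31^2 = (31^1)^2 ≡ 31^2 = 961 ≡ 55 (mod 151)
31^4 = (31^2)^2 ≡ 55^2 = 3025 ≡ 5 (mod 151)

5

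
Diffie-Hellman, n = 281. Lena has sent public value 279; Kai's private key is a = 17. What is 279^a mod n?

155

Shared key K = 279^17 mod 281.
279^1 ≡ 279 (mod 281)
279^2 = (279^1)^2 ≡ 279^2 = 77841 ≡ 4 (mod 281)
279^4 = (279^2)^2 ≡ 4^2 = 16 ≡ 16 (mod 281)
279^8 = (279^4)^2 ≡ 16^2 = 256 ≡ 256 (mod 281)
279^16 = (279^8)^2 ≡ 256^2 = 65536 ≡ 63 (mod 281)
279^17 = 279^16 · 279^1 ≡ 63 · 279 ≡ 155 (mod 281).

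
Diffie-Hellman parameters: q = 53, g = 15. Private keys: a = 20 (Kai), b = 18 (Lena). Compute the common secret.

16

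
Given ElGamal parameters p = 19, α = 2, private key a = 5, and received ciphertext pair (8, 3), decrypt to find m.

Shared mask s = c₁^a mod p = 8^5 mod 19.
8^1 ≡ 8 (mod 19)
8^2 = (8^1)^2 ≡ 8^2 = 64 ≡ 7 (mod 19)
8^4 = (8^2)^2 ≡ 7^2 = 49 ≡ 11 (mod 19)
8^5 = 8^4 · 8^1 ≡ 11 · 8 ≡ 12 (mod 19).
So s = 12; s⁻¹ ≡ 8 (mod 19).
m = c₂ · s⁻¹ mod 19 = 3 · 8 mod 19 = 5.

5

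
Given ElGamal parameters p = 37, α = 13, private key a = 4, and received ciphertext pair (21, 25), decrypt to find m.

11

Shared mask s = c₁^a mod p = 21^4 mod 37.
21^1 ≡ 21 (mod 37)
21^2 = (21^1)^2 ≡ 21^2 = 441 ≡ 34 (mod 37)
21^4 = (21^2)^2 ≡ 34^2 = 1156 ≡ 9 (mod 37)
So s = 9; s⁻¹ ≡ 33 (mod 37).
m = c₂ · s⁻¹ mod 37 = 25 · 33 mod 37 = 11.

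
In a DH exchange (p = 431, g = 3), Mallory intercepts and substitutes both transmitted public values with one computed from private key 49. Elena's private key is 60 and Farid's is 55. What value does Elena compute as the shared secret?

165

Elena receives Mallory's public value M = 3^49 mod 431 instead of the honest one.
3^1 ≡ 3 (mod 431)
3^2 = (3^1)^2 ≡ 3^2 = 9 ≡ 9 (mod 431)
3^4 = (3^2)^2 ≡ 9^2 = 81 ≡ 81 (mod 431)
3^8 = (3^4)^2 ≡ 81^2 = 6561 ≡ 96 (mod 431)
3^16 = (3^8)^2 ≡ 96^2 = 9216 ≡ 165 (mod 431)
3^32 = (3^16)^2 ≡ 165^2 = 27225 ≡ 72 (mod 431)
3^49 = 3^32 · 3^16 · 3^1 ≡ 72 · 165 · 3 ≡ 298 (mod 431).
So M = 298. Elena computes K = M^60 mod 431.
298^1 ≡ 298 (mod 431)
298^2 = (298^1)^2 ≡ 298^2 = 88804 ≡ 18 (mod 431)
298^4 = (298^2)^2 ≡ 18^2 = 324 ≡ 324 (mod 431)
298^8 = (298^4)^2 ≡ 324^2 = 104976 ≡ 243 (mod 431)
298^16 = (298^8)^2 ≡ 243^2 = 59049 ≡ 2 (mod 431)
298^32 = (298^16)^2 ≡ 2^2 = 4 ≡ 4 (mod 431)
298^60 = 298^32 · 298^16 · 298^8 · 298^4 ≡ 4 · 2 · 243 · 324 ≡ 165 (mod 431).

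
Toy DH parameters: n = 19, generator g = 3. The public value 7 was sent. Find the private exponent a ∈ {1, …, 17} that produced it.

Try successive powers of 3 modulo 19:
3^1 ≡ 3
3^2 ≡ 9
3^3 ≡ 8
3^4 ≡ 5
3^5 ≡ 15
3^6 ≡ 7
Found: a = 6.

6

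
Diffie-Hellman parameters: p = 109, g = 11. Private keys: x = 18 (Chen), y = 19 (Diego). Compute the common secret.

46

Chen sends A = g^x mod p = 11^18 mod 109.
11^1 ≡ 11 (mod 109)
11^2 = (11^1)^2 ≡ 11^2 = 121 ≡ 12 (mod 109)
11^4 = (11^2)^2 ≡ 12^2 = 144 ≡ 35 (mod 109)
11^8 = (11^4)^2 ≡ 35^2 = 1225 ≡ 26 (mod 109)
11^16 = (11^8)^2 ≡ 26^2 = 676 ≡ 22 (mod 109)
11^18 = 11^16 · 11^2 ≡ 22 · 12 ≡ 46 (mod 109).
So A = 46. Diego then computes K = A^y mod p = 46^19 mod 109.
46^1 ≡ 46 (mod 109)
46^2 = (46^1)^2 ≡ 46^2 = 2116 ≡ 45 (mod 109)
46^4 = (46^2)^2 ≡ 45^2 = 2025 ≡ 63 (mod 109)
46^8 = (46^4)^2 ≡ 63^2 = 3969 ≡ 45 (mod 109)
46^16 = (46^8)^2 ≡ 45^2 = 2025 ≡ 63 (mod 109)
46^19 = 46^16 · 46^2 · 46^1 ≡ 63 · 45 · 46 ≡ 46 (mod 109).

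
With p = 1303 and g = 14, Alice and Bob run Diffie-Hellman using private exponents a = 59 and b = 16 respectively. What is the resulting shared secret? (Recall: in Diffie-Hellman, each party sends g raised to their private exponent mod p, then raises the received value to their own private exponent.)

583

Alice sends A = g^a mod p = 14^59 mod 1303.
14^1 ≡ 14 (mod 1303)
14^2 = (14^1)^2 ≡ 14^2 = 196 ≡ 196 (mod 1303)
14^4 = (14^2)^2 ≡ 196^2 = 38416 ≡ 629 (mod 1303)
14^8 = (14^4)^2 ≡ 629^2 = 395641 ≡ 832 (mod 1303)
14^16 = (14^8)^2 ≡ 832^2 = 692224 ≡ 331 (mod 1303)
14^32 = (14^16)^2 ≡ 331^2 = 109561 ≡ 109 (mod 1303)
14^59 = 14^32 · 14^16 · 14^8 · 14^2 · 14^1 ≡ 109 · 331 · 832 · 196 · 14 ≡ 984 (mod 1303).
So A = 984. Bob then computes K = A^b mod p = 984^16 mod 1303.
984^1 ≡ 984 (mod 1303)
984^2 = (984^1)^2 ≡ 984^2 = 968256 ≡ 127 (mod 1303)
984^4 = (984^2)^2 ≡ 127^2 = 16129 ≡ 493 (mod 1303)
984^8 = (984^4)^2 ≡ 493^2 = 243049 ≡ 691 (mod 1303)
984^16 = (984^8)^2 ≡ 691^2 = 477481 ≡ 583 (mod 1303)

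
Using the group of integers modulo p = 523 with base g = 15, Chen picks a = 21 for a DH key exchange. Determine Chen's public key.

Public value = 15^21 (mod 523).
15^1 ≡ 15 (mod 523)
15^2 = (15^1)^2 ≡ 15^2 = 225 ≡ 225 (mod 523)
15^4 = (15^2)^2 ≡ 225^2 = 50625 ≡ 417 (mod 523)
15^8 = (15^4)^2 ≡ 417^2 = 173889 ≡ 253 (mod 523)
15^16 = (15^8)^2 ≡ 253^2 = 64009 ≡ 203 (mod 523)
15^21 = 15^16 · 15^4 · 15^1 ≡ 203 · 417 · 15 ≡ 444 (mod 523).

444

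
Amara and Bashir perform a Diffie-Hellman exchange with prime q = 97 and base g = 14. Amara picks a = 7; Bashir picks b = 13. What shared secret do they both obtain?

Amara sends A = g^a mod q = 14^7 mod 97.
14^1 ≡ 14 (mod 97)
14^2 = (14^1)^2 ≡ 14^2 = 196 ≡ 2 (mod 97)
14^4 = (14^2)^2 ≡ 2^2 = 4 ≡ 4 (mod 97)
14^7 = 14^4 · 14^2 · 14^1 ≡ 4 · 2 · 14 ≡ 15 (mod 97).
So A = 15. Bashir then computes K = A^b mod q = 15^13 mod 97.
15^1 ≡ 15 (mod 97)
15^2 = (15^1)^2 ≡ 15^2 = 225 ≡ 31 (mod 97)
15^4 = (15^2)^2 ≡ 31^2 = 961 ≡ 88 (mod 97)
15^8 = (15^4)^2 ≡ 88^2 = 7744 ≡ 81 (mod 97)
15^13 = 15^8 · 15^4 · 15^1 ≡ 81 · 88 · 15 ≡ 26 (mod 97).

26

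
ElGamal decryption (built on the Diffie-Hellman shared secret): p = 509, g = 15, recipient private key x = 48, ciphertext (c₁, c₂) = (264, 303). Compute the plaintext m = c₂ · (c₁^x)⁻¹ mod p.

Shared mask s = c₁^x mod p = 264^48 mod 509.
264^1 ≡ 264 (mod 509)
264^2 = (264^1)^2 ≡ 264^2 = 69696 ≡ 472 (mod 509)
264^4 = (264^2)^2 ≡ 472^2 = 222784 ≡ 351 (mod 509)
264^8 = (264^4)^2 ≡ 351^2 = 123201 ≡ 23 (mod 509)
264^16 = (264^8)^2 ≡ 23^2 = 529 ≡ 20 (mod 509)
264^32 = (264^16)^2 ≡ 20^2 = 400 ≡ 400 (mod 509)
264^48 = 264^32 · 264^16 ≡ 400 · 20 ≡ 365 (mod 509).
So s = 365; s⁻¹ ≡ 357 (mod 509).
m = c₂ · s⁻¹ mod 509 = 303 · 357 mod 509 = 263.

263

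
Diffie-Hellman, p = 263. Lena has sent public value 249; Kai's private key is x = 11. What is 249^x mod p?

Shared key K = 249^11 mod 263.
249^1 ≡ 249 (mod 263)
249^2 = (249^1)^2 ≡ 249^2 = 62001 ≡ 196 (mod 263)
249^4 = (249^2)^2 ≡ 196^2 = 38416 ≡ 18 (mod 263)
249^8 = (249^4)^2 ≡ 18^2 = 324 ≡ 61 (mod 263)
249^11 = 249^8 · 249^2 · 249^1 ≡ 61 · 196 · 249 ≡ 147 (mod 263).

147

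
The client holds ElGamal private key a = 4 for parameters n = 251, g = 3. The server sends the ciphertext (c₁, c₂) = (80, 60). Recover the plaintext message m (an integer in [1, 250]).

240

Shared mask s = c₁^a mod n = 80^4 mod 251.
80^1 ≡ 80 (mod 251)
80^2 = (80^1)^2 ≡ 80^2 = 6400 ≡ 125 (mod 251)
80^4 = (80^2)^2 ≡ 125^2 = 15625 ≡ 63 (mod 251)
So s = 63; s⁻¹ ≡ 4 (mod 251).
m = c₂ · s⁻¹ mod 251 = 60 · 4 mod 251 = 240.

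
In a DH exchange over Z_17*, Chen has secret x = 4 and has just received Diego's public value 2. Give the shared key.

16

Shared key K = 2^4 mod 17.
2^1 ≡ 2 (mod 17)
2^2 = (2^1)^2 ≡ 2^2 = 4 ≡ 4 (mod 17)
2^4 = (2^2)^2 ≡ 4^2 = 16 ≡ 16 (mod 17)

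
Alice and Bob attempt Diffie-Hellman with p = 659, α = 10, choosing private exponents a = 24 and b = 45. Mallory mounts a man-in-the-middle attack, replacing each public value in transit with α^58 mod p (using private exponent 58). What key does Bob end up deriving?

177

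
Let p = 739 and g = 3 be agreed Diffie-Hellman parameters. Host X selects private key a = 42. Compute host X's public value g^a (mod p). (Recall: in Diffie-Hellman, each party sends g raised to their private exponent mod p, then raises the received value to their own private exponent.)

148

Public value = 3^42 (mod 739).
3^1 ≡ 3 (mod 739)
3^2 = (3^1)^2 ≡ 3^2 = 9 ≡ 9 (mod 739)
3^4 = (3^2)^2 ≡ 9^2 = 81 ≡ 81 (mod 739)
3^8 = (3^4)^2 ≡ 81^2 = 6561 ≡ 649 (mod 739)
3^16 = (3^8)^2 ≡ 649^2 = 421201 ≡ 710 (mod 739)
3^32 = (3^16)^2 ≡ 710^2 = 504100 ≡ 102 (mod 739)
3^42 = 3^32 · 3^8 · 3^2 ≡ 102 · 649 · 9 ≡ 148 (mod 739).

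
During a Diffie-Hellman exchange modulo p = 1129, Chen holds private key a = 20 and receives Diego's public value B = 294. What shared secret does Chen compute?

293

Shared key K = 294^20 mod 1129.
294^1 ≡ 294 (mod 1129)
294^2 = (294^1)^2 ≡ 294^2 = 86436 ≡ 632 (mod 1129)
294^4 = (294^2)^2 ≡ 632^2 = 399424 ≡ 887 (mod 1129)
294^8 = (294^4)^2 ≡ 887^2 = 786769 ≡ 985 (mod 1129)
294^16 = (294^8)^2 ≡ 985^2 = 970225 ≡ 414 (mod 1129)
294^20 = 294^16 · 294^4 ≡ 414 · 887 ≡ 293 (mod 1129).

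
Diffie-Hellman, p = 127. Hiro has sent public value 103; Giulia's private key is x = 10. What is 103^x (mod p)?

Shared key K = 103^10 mod 127.
103^1 ≡ 103 (mod 127)
103^2 = (103^1)^2 ≡ 103^2 = 10609 ≡ 68 (mod 127)
103^4 = (103^2)^2 ≡ 68^2 = 4624 ≡ 52 (mod 127)
103^8 = (103^4)^2 ≡ 52^2 = 2704 ≡ 37 (mod 127)
103^10 = 103^8 · 103^2 ≡ 37 · 68 ≡ 103 (mod 127).

103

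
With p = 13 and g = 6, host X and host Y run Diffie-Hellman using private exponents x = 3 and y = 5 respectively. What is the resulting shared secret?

Host Y sends B = g^y mod p = 6^5 mod 13.
6^1 ≡ 6 (mod 13)
6^2 = (6^1)^2 ≡ 6^2 = 36 ≡ 10 (mod 13)
6^4 = (6^2)^2 ≡ 10^2 = 100 ≡ 9 (mod 13)
6^5 = 6^4 · 6^1 ≡ 9 · 6 ≡ 2 (mod 13).
So B = 2. Host X then computes K = B^x mod p = 2^3 mod 13.
2^1 ≡ 2 (mod 13)
2^2 = (2^1)^2 ≡ 2^2 = 4 ≡ 4 (mod 13)
2^3 = 2^2 · 2^1 ≡ 4 · 2 ≡ 8 (mod 13).

8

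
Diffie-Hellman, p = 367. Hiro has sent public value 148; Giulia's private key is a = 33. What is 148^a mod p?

Shared key K = 148^33 mod 367.
148^1 ≡ 148 (mod 367)
148^2 = (148^1)^2 ≡ 148^2 = 21904 ≡ 251 (mod 367)
148^4 = (148^2)^2 ≡ 251^2 = 63001 ≡ 244 (mod 367)
148^8 = (148^4)^2 ≡ 244^2 = 59536 ≡ 82 (mod 367)
148^16 = (148^8)^2 ≡ 82^2 = 6724 ≡ 118 (mod 367)
148^32 = (148^16)^2 ≡ 118^2 = 13924 ≡ 345 (mod 367)
148^33 = 148^32 · 148^1 ≡ 345 · 148 ≡ 47 (mod 367).

47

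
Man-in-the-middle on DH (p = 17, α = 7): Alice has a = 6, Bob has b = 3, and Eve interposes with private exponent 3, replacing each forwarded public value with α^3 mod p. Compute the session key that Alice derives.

15

Alice receives Eve's public value M = 7^3 mod 17 instead of the honest one.
7^1 ≡ 7 (mod 17)
7^2 = (7^1)^2 ≡ 7^2 = 49 ≡ 15 (mod 17)
7^3 = 7^2 · 7^1 ≡ 15 · 7 ≡ 3 (mod 17).
So M = 3. Alice computes K = M^6 mod 17.
3^1 ≡ 3 (mod 17)
3^2 = (3^1)^2 ≡ 3^2 = 9 ≡ 9 (mod 17)
3^4 = (3^2)^2 ≡ 9^2 = 81 ≡ 13 (mod 17)
3^6 = 3^4 · 3^2 ≡ 13 · 9 ≡ 15 (mod 17).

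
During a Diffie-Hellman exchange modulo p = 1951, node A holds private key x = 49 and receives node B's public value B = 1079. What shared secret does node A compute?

1479

Shared key K = 1079^49 mod 1951.
1079^1 ≡ 1079 (mod 1951)
1079^2 = (1079^1)^2 ≡ 1079^2 = 1164241 ≡ 1445 (mod 1951)
1079^4 = (1079^2)^2 ≡ 1445^2 = 2088025 ≡ 455 (mod 1951)
1079^8 = (1079^4)^2 ≡ 455^2 = 207025 ≡ 219 (mod 1951)
1079^16 = (1079^8)^2 ≡ 219^2 = 47961 ≡ 1137 (mod 1951)
1079^32 = (1079^16)^2 ≡ 1137^2 = 1292769 ≡ 1207 (mod 1951)
1079^49 = 1079^32 · 1079^16 · 1079^1 ≡ 1207 · 1137 · 1079 ≡ 1479 (mod 1951).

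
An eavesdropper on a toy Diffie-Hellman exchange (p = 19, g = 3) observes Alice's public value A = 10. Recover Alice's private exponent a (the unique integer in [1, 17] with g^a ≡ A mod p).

Try successive powers of 3 modulo 19:
3^1 ≡ 3
3^2 ≡ 9
3^3 ≡ 8
3^4 ≡ 5
3^5 ≡ 15
3^6 ≡ 7
3^7 ≡ 2
3^8 ≡ 6
3^9 ≡ 18
3^10 ≡ 16
3^11 ≡ 10
Found: a = 11.

11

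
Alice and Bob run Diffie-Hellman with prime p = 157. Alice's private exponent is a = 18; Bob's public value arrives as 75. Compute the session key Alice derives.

39

Shared key K = 75^18 mod 157.
75^1 ≡ 75 (mod 157)
75^2 = (75^1)^2 ≡ 75^2 = 5625 ≡ 130 (mod 157)
75^4 = (75^2)^2 ≡ 130^2 = 16900 ≡ 101 (mod 157)
75^8 = (75^4)^2 ≡ 101^2 = 10201 ≡ 153 (mod 157)
75^16 = (75^8)^2 ≡ 153^2 = 23409 ≡ 16 (mod 157)
75^18 = 75^16 · 75^2 ≡ 16 · 130 ≡ 39 (mod 157).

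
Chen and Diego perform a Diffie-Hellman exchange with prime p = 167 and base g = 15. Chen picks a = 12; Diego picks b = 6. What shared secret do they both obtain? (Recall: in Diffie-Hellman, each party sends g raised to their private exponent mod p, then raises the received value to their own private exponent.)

Diego sends B = g^b mod p = 15^6 mod 167.
15^1 ≡ 15 (mod 167)
15^2 = (15^1)^2 ≡ 15^2 = 225 ≡ 58 (mod 167)
15^4 = (15^2)^2 ≡ 58^2 = 3364 ≡ 24 (mod 167)
15^6 = 15^4 · 15^2 ≡ 24 · 58 ≡ 56 (mod 167).
So B = 56. Chen then computes K = B^a mod p = 56^12 mod 167.
56^1 ≡ 56 (mod 167)
56^2 = (56^1)^2 ≡ 56^2 = 3136 ≡ 130 (mod 167)
56^4 = (56^2)^2 ≡ 130^2 = 16900 ≡ 33 (mod 167)
56^8 = (56^4)^2 ≡ 33^2 = 1089 ≡ 87 (mod 167)
56^12 = 56^8 · 56^4 ≡ 87 · 33 ≡ 32 (mod 167).

32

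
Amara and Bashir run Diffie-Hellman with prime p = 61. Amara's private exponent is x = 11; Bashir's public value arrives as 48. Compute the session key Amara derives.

14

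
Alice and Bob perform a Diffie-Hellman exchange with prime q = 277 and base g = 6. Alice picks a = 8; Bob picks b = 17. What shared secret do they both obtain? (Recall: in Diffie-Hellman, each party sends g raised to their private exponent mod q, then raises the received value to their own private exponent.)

Alice sends A = g^a mod q = 6^8 mod 277.
6^1 ≡ 6 (mod 277)
6^2 = (6^1)^2 ≡ 6^2 = 36 ≡ 36 (mod 277)
6^4 = (6^2)^2 ≡ 36^2 = 1296 ≡ 188 (mod 277)
6^8 = (6^4)^2 ≡ 188^2 = 35344 ≡ 165 (mod 277)
So A = 165. Bob then computes K = A^b mod q = 165^17 mod 277.
165^1 ≡ 165 (mod 277)
165^2 = (165^1)^2 ≡ 165^2 = 27225 ≡ 79 (mod 277)
165^4 = (165^2)^2 ≡ 79^2 = 6241 ≡ 147 (mod 277)
165^8 = (165^4)^2 ≡ 147^2 = 21609 ≡ 3 (mod 277)
165^16 = (165^8)^2 ≡ 3^2 = 9 ≡ 9 (mod 277)
165^17 = 165^16 · 165^1 ≡ 9 · 165 ≡ 100 (mod 277).

100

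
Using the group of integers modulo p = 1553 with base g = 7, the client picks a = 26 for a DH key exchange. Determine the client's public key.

1433

Public value = 7^26 mod 1553.
7^1 ≡ 7 (mod 1553)
7^2 = (7^1)^2 ≡ 7^2 = 49 ≡ 49 (mod 1553)
7^4 = (7^2)^2 ≡ 49^2 = 2401 ≡ 848 (mod 1553)
7^8 = (7^4)^2 ≡ 848^2 = 719104 ≡ 65 (mod 1553)
7^16 = (7^8)^2 ≡ 65^2 = 4225 ≡ 1119 (mod 1553)
7^26 = 7^16 · 7^8 · 7^2 ≡ 1119 · 65 · 49 ≡ 1433 (mod 1553).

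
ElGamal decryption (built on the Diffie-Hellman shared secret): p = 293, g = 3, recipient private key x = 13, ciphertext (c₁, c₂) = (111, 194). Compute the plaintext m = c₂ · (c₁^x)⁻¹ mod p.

Shared mask s = c₁^x mod p = 111^13 mod 293.
111^1 ≡ 111 (mod 293)
111^2 = (111^1)^2 ≡ 111^2 = 12321 ≡ 15 (mod 293)
111^4 = (111^2)^2 ≡ 15^2 = 225 ≡ 225 (mod 293)
111^8 = (111^4)^2 ≡ 225^2 = 50625 ≡ 229 (mod 293)
111^13 = 111^8 · 111^4 · 111^1 ≡ 229 · 225 · 111 ≡ 208 (mod 293).
So s = 208; s⁻¹ ≡ 162 (mod 293).
m = c₂ · s⁻¹ mod 293 = 194 · 162 mod 293 = 77.

77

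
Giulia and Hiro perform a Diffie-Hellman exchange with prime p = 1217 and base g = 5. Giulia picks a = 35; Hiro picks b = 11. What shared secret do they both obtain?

Giulia sends A = g^a mod p = 5^35 mod 1217.
5^1 ≡ 5 (mod 1217)
5^2 = (5^1)^2 ≡ 5^2 = 25 ≡ 25 (mod 1217)
5^4 = (5^2)^2 ≡ 25^2 = 625 ≡ 625 (mod 1217)
5^8 = (5^4)^2 ≡ 625^2 = 390625 ≡ 1185 (mod 1217)
5^16 = (5^8)^2 ≡ 1185^2 = 1404225 ≡ 1024 (mod 1217)
5^32 = (5^16)^2 ≡ 1024^2 = 1048576 ≡ 739 (mod 1217)
5^35 = 5^32 · 5^2 · 5^1 ≡ 739 · 25 · 5 ≡ 1100 (mod 1217).
So A = 1100. Hiro then computes K = A^b mod p = 1100^11 mod 1217.
1100^1 ≡ 1100 (mod 1217)
1100^2 = (1100^1)^2 ≡ 1100^2 = 1210000 ≡ 302 (mod 1217)
1100^4 = (1100^2)^2 ≡ 302^2 = 91204 ≡ 1146 (mod 1217)
1100^8 = (1100^4)^2 ≡ 1146^2 = 1313316 ≡ 173 (mod 1217)
1100^11 = 1100^8 · 1100^2 · 1100^1 ≡ 173 · 302 · 1100 ≡ 209 (mod 1217).

209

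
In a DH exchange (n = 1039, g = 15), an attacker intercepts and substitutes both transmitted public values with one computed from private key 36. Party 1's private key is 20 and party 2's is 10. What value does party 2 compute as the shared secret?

668

Party 2 receives an attacker's public value M = 15^36 mod 1039 instead of the honest one.
15^1 ≡ 15 (mod 1039)
15^2 = (15^1)^2 ≡ 15^2 = 225 ≡ 225 (mod 1039)
15^4 = (15^2)^2 ≡ 225^2 = 50625 ≡ 753 (mod 1039)
15^8 = (15^4)^2 ≡ 753^2 = 567009 ≡ 754 (mod 1039)
15^16 = (15^8)^2 ≡ 754^2 = 568516 ≡ 183 (mod 1039)
15^32 = (15^16)^2 ≡ 183^2 = 33489 ≡ 241 (mod 1039)
15^36 = 15^32 · 15^4 ≡ 241 · 753 ≡ 687 (mod 1039).
So M = 687. Party 2 computes K = M^10 mod 1039.
687^1 ≡ 687 (mod 1039)
687^2 = (687^1)^2 ≡ 687^2 = 471969 ≡ 263 (mod 1039)
687^4 = (687^2)^2 ≡ 263^2 = 69169 ≡ 595 (mod 1039)
687^8 = (687^4)^2 ≡ 595^2 = 354025 ≡ 765 (mod 1039)
687^10 = 687^8 · 687^2 ≡ 765 · 263 ≡ 668 (mod 1039).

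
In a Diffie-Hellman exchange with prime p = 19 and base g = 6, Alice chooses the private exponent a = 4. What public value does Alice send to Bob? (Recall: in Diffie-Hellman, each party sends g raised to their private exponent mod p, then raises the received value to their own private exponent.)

4

Public value = 6^4 (mod 19).
6^1 ≡ 6 (mod 19)
6^2 = (6^1)^2 ≡ 6^2 = 36 ≡ 17 (mod 19)
6^4 = (6^2)^2 ≡ 17^2 = 289 ≡ 4 (mod 19)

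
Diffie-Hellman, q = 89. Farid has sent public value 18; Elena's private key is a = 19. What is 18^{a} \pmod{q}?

53

Shared key K = 18^19 mod 89.
18^1 ≡ 18 (mod 89)
18^2 = (18^1)^2 ≡ 18^2 = 324 ≡ 57 (mod 89)
18^4 = (18^2)^2 ≡ 57^2 = 3249 ≡ 45 (mod 89)
18^8 = (18^4)^2 ≡ 45^2 = 2025 ≡ 67 (mod 89)
18^16 = (18^8)^2 ≡ 67^2 = 4489 ≡ 39 (mod 89)
18^19 = 18^16 · 18^2 · 18^1 ≡ 39 · 57 · 18 ≡ 53 (mod 89).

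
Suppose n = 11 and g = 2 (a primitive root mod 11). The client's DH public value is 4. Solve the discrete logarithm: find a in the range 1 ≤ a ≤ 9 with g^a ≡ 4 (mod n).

2

Try successive powers of 2 modulo 11:
2^1 ≡ 2
2^2 ≡ 4
Found: a = 2.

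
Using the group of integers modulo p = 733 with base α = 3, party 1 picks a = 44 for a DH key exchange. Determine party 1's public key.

Public value = 3^44 mod 733.
3^1 ≡ 3 (mod 733)
3^2 = (3^1)^2 ≡ 3^2 = 9 ≡ 9 (mod 733)
3^4 = (3^2)^2 ≡ 9^2 = 81 ≡ 81 (mod 733)
3^8 = (3^4)^2 ≡ 81^2 = 6561 ≡ 697 (mod 733)
3^16 = (3^8)^2 ≡ 697^2 = 485809 ≡ 563 (mod 733)
3^32 = (3^16)^2 ≡ 563^2 = 316969 ≡ 313 (mod 733)
3^44 = 3^32 · 3^8 · 3^4 ≡ 313 · 697 · 81 ≡ 610 (mod 733).

610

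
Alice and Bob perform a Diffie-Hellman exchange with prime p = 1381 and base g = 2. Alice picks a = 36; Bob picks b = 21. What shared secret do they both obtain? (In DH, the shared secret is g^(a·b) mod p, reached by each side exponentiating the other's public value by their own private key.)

420

Alice sends A = g^a mod p = 2^36 mod 1381.
2^1 ≡ 2 (mod 1381)
2^2 = (2^1)^2 ≡ 2^2 = 4 ≡ 4 (mod 1381)
2^4 = (2^2)^2 ≡ 4^2 = 16 ≡ 16 (mod 1381)
2^8 = (2^4)^2 ≡ 16^2 = 256 ≡ 256 (mod 1381)
2^16 = (2^8)^2 ≡ 256^2 = 65536 ≡ 629 (mod 1381)
2^32 = (2^16)^2 ≡ 629^2 = 395641 ≡ 675 (mod 1381)
2^36 = 2^32 · 2^4 ≡ 675 · 16 ≡ 1133 (mod 1381).
So A = 1133. Bob then computes K = A^b mod p = 1133^21 mod 1381.
1133^1 ≡ 1133 (mod 1381)
1133^2 = (1133^1)^2 ≡ 1133^2 = 1283689 ≡ 740 (mod 1381)
1133^4 = (1133^2)^2 ≡ 740^2 = 547600 ≡ 724 (mod 1381)
1133^8 = (1133^4)^2 ≡ 724^2 = 524176 ≡ 777 (mod 1381)
1133^16 = (1133^8)^2 ≡ 777^2 = 603729 ≡ 232 (mod 1381)
1133^21 = 1133^16 · 1133^4 · 1133^1 ≡ 232 · 724 · 1133 ≡ 420 (mod 1381).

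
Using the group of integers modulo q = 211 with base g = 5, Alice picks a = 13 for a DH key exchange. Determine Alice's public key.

Public value = 5^13 (mod 211).
5^1 ≡ 5 (mod 211)
5^2 = (5^1)^2 ≡ 5^2 = 25 ≡ 25 (mod 211)
5^4 = (5^2)^2 ≡ 25^2 = 625 ≡ 203 (mod 211)
5^8 = (5^4)^2 ≡ 203^2 = 41209 ≡ 64 (mod 211)
5^13 = 5^8 · 5^4 · 5^1 ≡ 64 · 203 · 5 ≡ 183 (mod 211).

183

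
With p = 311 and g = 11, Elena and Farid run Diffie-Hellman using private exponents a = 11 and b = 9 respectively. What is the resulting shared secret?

206

Elena sends A = g^a mod p = 11^11 mod 311.
11^1 ≡ 11 (mod 311)
11^2 = (11^1)^2 ≡ 11^2 = 121 ≡ 121 (mod 311)
11^4 = (11^2)^2 ≡ 121^2 = 14641 ≡ 24 (mod 311)
11^8 = (11^4)^2 ≡ 24^2 = 576 ≡ 265 (mod 311)
11^11 = 11^8 · 11^2 · 11^1 ≡ 265 · 121 · 11 ≡ 41 (mod 311).
So A = 41. Farid then computes K = A^b mod p = 41^9 mod 311.
41^1 ≡ 41 (mod 311)
41^2 = (41^1)^2 ≡ 41^2 = 1681 ≡ 126 (mod 311)
41^4 = (41^2)^2 ≡ 126^2 = 15876 ≡ 15 (mod 311)
41^8 = (41^4)^2 ≡ 15^2 = 225 ≡ 225 (mod 311)
41^9 = 41^8 · 41^1 ≡ 225 · 41 ≡ 206 (mod 311).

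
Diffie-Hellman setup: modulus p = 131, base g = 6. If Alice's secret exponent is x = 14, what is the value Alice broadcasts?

Public value = 6^14 (mod 131).
6^1 ≡ 6 (mod 131)
6^2 = (6^1)^2 ≡ 6^2 = 36 ≡ 36 (mod 131)
6^4 = (6^2)^2 ≡ 36^2 = 1296 ≡ 117 (mod 131)
6^8 = (6^4)^2 ≡ 117^2 = 13689 ≡ 65 (mod 131)
6^14 = 6^8 · 6^4 · 6^2 ≡ 65 · 117 · 36 ≡ 121 (mod 131).

121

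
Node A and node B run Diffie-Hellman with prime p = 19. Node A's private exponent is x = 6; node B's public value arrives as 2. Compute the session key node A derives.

Shared key K = 2^6 mod 19.
2^1 ≡ 2 (mod 19)
2^2 = (2^1)^2 ≡ 2^2 = 4 ≡ 4 (mod 19)
2^4 = (2^2)^2 ≡ 4^2 = 16 ≡ 16 (mod 19)
2^6 = 2^4 · 2^2 ≡ 16 · 4 ≡ 7 (mod 19).

7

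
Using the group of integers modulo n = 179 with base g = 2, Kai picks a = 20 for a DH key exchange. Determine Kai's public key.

173

Public value = 2^{20} \pmod{179}.
2^1 ≡ 2 (mod 179)
2^2 = (2^1)^2 ≡ 2^2 = 4 ≡ 4 (mod 179)
2^4 = (2^2)^2 ≡ 4^2 = 16 ≡ 16 (mod 179)
2^8 = (2^4)^2 ≡ 16^2 = 256 ≡ 77 (mod 179)
2^16 = (2^8)^2 ≡ 77^2 = 5929 ≡ 22 (mod 179)
2^20 = 2^16 · 2^4 ≡ 22 · 16 ≡ 173 (mod 179).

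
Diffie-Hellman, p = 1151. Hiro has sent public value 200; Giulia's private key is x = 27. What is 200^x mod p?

Shared key K = 200^27 mod 1151.
200^1 ≡ 200 (mod 1151)
200^2 = (200^1)^2 ≡ 200^2 = 40000 ≡ 866 (mod 1151)
200^4 = (200^2)^2 ≡ 866^2 = 749956 ≡ 655 (mod 1151)
200^8 = (200^4)^2 ≡ 655^2 = 429025 ≡ 853 (mod 1151)
200^16 = (200^8)^2 ≡ 853^2 = 727609 ≡ 177 (mod 1151)
200^27 = 200^16 · 200^8 · 200^2 · 200^1 ≡ 177 · 853 · 866 · 200 ≡ 655 (mod 1151).

655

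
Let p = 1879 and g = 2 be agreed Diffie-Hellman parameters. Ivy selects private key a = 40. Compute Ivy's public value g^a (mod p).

1320

Public value = 2^40 (mod 1879).
2^1 ≡ 2 (mod 1879)
2^2 = (2^1)^2 ≡ 2^2 = 4 ≡ 4 (mod 1879)
2^4 = (2^2)^2 ≡ 4^2 = 16 ≡ 16 (mod 1879)
2^8 = (2^4)^2 ≡ 16^2 = 256 ≡ 256 (mod 1879)
2^16 = (2^8)^2 ≡ 256^2 = 65536 ≡ 1650 (mod 1879)
2^32 = (2^16)^2 ≡ 1650^2 = 2722500 ≡ 1708 (mod 1879)
2^40 = 2^32 · 2^8 ≡ 1708 · 256 ≡ 1320 (mod 1879).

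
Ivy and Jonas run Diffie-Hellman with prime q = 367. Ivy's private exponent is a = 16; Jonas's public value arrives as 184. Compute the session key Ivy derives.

187

Shared key K = 184^16 mod 367.
184^1 ≡ 184 (mod 367)
184^2 = (184^1)^2 ≡ 184^2 = 33856 ≡ 92 (mod 367)
184^4 = (184^2)^2 ≡ 92^2 = 8464 ≡ 23 (mod 367)
184^8 = (184^4)^2 ≡ 23^2 = 529 ≡ 162 (mod 367)
184^16 = (184^8)^2 ≡ 162^2 = 26244 ≡ 187 (mod 367)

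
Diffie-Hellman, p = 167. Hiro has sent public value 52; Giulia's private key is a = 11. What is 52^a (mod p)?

Shared key K = 52^11 mod 167.
52^1 ≡ 52 (mod 167)
52^2 = (52^1)^2 ≡ 52^2 = 2704 ≡ 32 (mod 167)
52^4 = (52^2)^2 ≡ 32^2 = 1024 ≡ 22 (mod 167)
52^8 = (52^4)^2 ≡ 22^2 = 484 ≡ 150 (mod 167)
52^11 = 52^8 · 52^2 · 52^1 ≡ 150 · 32 · 52 ≡ 102 (mod 167).

102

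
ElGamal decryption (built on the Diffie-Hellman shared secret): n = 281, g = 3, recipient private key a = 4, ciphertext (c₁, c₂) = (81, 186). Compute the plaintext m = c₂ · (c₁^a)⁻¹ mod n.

251

Shared mask s = c₁^a mod n = 81^4 mod 281.
81^1 ≡ 81 (mod 281)
81^2 = (81^1)^2 ≡ 81^2 = 6561 ≡ 98 (mod 281)
81^4 = (81^2)^2 ≡ 98^2 = 9604 ≡ 50 (mod 281)
So s = 50; s⁻¹ ≡ 163 (mod 281).
m = c₂ · s⁻¹ mod 281 = 186 · 163 mod 281 = 251.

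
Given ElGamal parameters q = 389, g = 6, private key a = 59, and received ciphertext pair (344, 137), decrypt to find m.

Shared mask s = c₁^a mod q = 344^59 mod 389.
344^1 ≡ 344 (mod 389)
344^2 = (344^1)^2 ≡ 344^2 = 118336 ≡ 80 (mod 389)
344^4 = (344^2)^2 ≡ 80^2 = 6400 ≡ 176 (mod 389)
344^8 = (344^4)^2 ≡ 176^2 = 30976 ≡ 245 (mod 389)
344^16 = (344^8)^2 ≡ 245^2 = 60025 ≡ 119 (mod 389)
344^32 = (344^16)^2 ≡ 119^2 = 14161 ≡ 157 (mod 389)
344^59 = 344^32 · 344^16 · 344^8 · 344^2 · 344^1 ≡ 157 · 119 · 245 · 80 · 344 ≡ 49 (mod 389).
So s = 49; s⁻¹ ≡ 262 (mod 389).
m = c₂ · s⁻¹ mod 389 = 137 · 262 mod 389 = 106.

106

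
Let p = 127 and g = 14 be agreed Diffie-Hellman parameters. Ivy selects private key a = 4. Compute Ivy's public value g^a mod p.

62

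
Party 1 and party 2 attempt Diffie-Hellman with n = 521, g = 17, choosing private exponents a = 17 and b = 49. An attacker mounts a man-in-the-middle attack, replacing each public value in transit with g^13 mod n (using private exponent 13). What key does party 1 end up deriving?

215

Party 1 receives an attacker's public value M = 17^13 mod 521 instead of the honest one.
17^1 ≡ 17 (mod 521)
17^2 = (17^1)^2 ≡ 17^2 = 289 ≡ 289 (mod 521)
17^4 = (17^2)^2 ≡ 289^2 = 83521 ≡ 161 (mod 521)
17^8 = (17^4)^2 ≡ 161^2 = 25921 ≡ 392 (mod 521)
17^13 = 17^8 · 17^4 · 17^1 ≡ 392 · 161 · 17 ≡ 165 (mod 521).
So M = 165. Party 1 computes K = M^17 mod 521.
165^1 ≡ 165 (mod 521)
165^2 = (165^1)^2 ≡ 165^2 = 27225 ≡ 133 (mod 521)
165^4 = (165^2)^2 ≡ 133^2 = 17689 ≡ 496 (mod 521)
165^8 = (165^4)^2 ≡ 496^2 = 246016 ≡ 104 (mod 521)
165^16 = (165^8)^2 ≡ 104^2 = 10816 ≡ 396 (mod 521)
165^17 = 165^16 · 165^1 ≡ 396 · 165 ≡ 215 (mod 521).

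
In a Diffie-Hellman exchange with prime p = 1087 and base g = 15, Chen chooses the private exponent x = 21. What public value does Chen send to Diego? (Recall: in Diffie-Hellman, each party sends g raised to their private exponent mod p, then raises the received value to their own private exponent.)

Public value = 15^21 (mod 1087).
15^1 ≡ 15 (mod 1087)
15^2 = (15^1)^2 ≡ 15^2 = 225 ≡ 225 (mod 1087)
15^4 = (15^2)^2 ≡ 225^2 = 50625 ≡ 623 (mod 1087)
15^8 = (15^4)^2 ≡ 623^2 = 388129 ≡ 70 (mod 1087)
15^16 = (15^8)^2 ≡ 70^2 = 4900 ≡ 552 (mod 1087)
15^21 = 15^16 · 15^4 · 15^1 ≡ 552 · 623 · 15 ≡ 625 (mod 1087).

625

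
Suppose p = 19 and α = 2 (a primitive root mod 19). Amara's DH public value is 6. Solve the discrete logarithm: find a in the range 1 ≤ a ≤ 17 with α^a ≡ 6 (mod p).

Try successive powers of 2 modulo 19:
2^1 ≡ 2
2^2 ≡ 4
2^3 ≡ 8
2^4 ≡ 16
2^5 ≡ 13
2^6 ≡ 7
2^7 ≡ 14
2^8 ≡ 9
2^9 ≡ 18
2^10 ≡ 17
2^11 ≡ 15
2^12 ≡ 11
2^13 ≡ 3
2^14 ≡ 6
Found: a = 14.

14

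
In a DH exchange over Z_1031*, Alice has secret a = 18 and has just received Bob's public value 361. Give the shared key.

297

Shared key K = 361^18 mod 1031.
361^1 ≡ 361 (mod 1031)
361^2 = (361^1)^2 ≡ 361^2 = 130321 ≡ 415 (mod 1031)
361^4 = (361^2)^2 ≡ 415^2 = 172225 ≡ 48 (mod 1031)
361^8 = (361^4)^2 ≡ 48^2 = 2304 ≡ 242 (mod 1031)
361^16 = (361^8)^2 ≡ 242^2 = 58564 ≡ 828 (mod 1031)
361^18 = 361^16 · 361^2 ≡ 828 · 415 ≡ 297 (mod 1031).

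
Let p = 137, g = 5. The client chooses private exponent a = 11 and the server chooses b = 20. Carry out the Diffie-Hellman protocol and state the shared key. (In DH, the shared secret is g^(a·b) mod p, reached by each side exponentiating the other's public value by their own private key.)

63

The server sends B = g^b mod p = 5^20 mod 137.
5^1 ≡ 5 (mod 137)
5^2 = (5^1)^2 ≡ 5^2 = 25 ≡ 25 (mod 137)
5^4 = (5^2)^2 ≡ 25^2 = 625 ≡ 77 (mod 137)
5^8 = (5^4)^2 ≡ 77^2 = 5929 ≡ 38 (mod 137)
5^16 = (5^8)^2 ≡ 38^2 = 1444 ≡ 74 (mod 137)
5^20 = 5^16 · 5^4 ≡ 74 · 77 ≡ 81 (mod 137).
So B = 81. The client then computes K = B^a mod p = 81^11 mod 137.
81^1 ≡ 81 (mod 137)
81^2 = (81^1)^2 ≡ 81^2 = 6561 ≡ 122 (mod 137)
81^4 = (81^2)^2 ≡ 122^2 = 14884 ≡ 88 (mod 137)
81^8 = (81^4)^2 ≡ 88^2 = 7744 ≡ 72 (mod 137)
81^11 = 81^8 · 81^2 · 81^1 ≡ 72 · 122 · 81 ≡ 63 (mod 137).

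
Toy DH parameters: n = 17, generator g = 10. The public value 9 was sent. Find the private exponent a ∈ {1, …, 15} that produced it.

6

Try successive powers of 10 modulo 17:
10^1 ≡ 10
10^2 ≡ 15
10^3 ≡ 14
10^4 ≡ 4
10^5 ≡ 6
10^6 ≡ 9
Found: a = 6.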